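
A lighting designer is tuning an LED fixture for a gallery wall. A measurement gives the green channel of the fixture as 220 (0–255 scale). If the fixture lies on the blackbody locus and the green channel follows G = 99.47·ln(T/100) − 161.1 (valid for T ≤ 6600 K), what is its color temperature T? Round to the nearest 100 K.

4600 K

ln t = (220 + 161.1) / 99.47 = 3.8313.
t = e^3.8313 = 46.123.
T = 100·t = 4612 K → 4600 K to the nearest 100 K.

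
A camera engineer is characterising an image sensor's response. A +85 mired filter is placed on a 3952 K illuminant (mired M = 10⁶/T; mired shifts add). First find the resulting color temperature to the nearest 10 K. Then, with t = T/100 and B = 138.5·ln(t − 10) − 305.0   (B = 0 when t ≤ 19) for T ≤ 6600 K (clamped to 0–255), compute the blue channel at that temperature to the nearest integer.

107

M_in = 10⁶/3952 = 253.04; M_out = 253.04 + (+85) = 338.04.
T_out = 10⁶/338.04 = 2958.3 K → 2960 K; t = 29.6.
B = 138.5·ln(29.6 − 10) − 305.0 = 138.5·ln 19.6 − 305.0 = 138.5·2.9755 − 305.0 = 107.111.
Rounded: 107.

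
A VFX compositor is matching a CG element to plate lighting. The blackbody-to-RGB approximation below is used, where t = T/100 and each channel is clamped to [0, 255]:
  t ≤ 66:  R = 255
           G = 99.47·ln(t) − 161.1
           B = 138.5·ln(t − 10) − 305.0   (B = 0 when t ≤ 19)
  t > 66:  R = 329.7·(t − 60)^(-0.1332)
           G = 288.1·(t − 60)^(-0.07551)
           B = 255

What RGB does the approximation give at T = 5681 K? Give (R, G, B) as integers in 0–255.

(255, 241, 228)

t = 5681/100 = 56.81; the t ≤ 66 branch applies.
R = 255 by definition for t ≤ 66.
G = 99.47·ln 56.81 − 161.1 = 99.47·4.0397 − 161.1 = 240.730.
B = 138.5·ln(56.81 − 10) − 305.0 = 138.5·ln 46.81 − 305.0 = 138.5·3.8461 − 305.0 = 227.684.
Rounded: (255, 241, 228).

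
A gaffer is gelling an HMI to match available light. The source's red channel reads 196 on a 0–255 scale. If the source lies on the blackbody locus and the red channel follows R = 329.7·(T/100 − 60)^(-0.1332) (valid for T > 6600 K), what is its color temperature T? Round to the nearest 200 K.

(t − 60)^(-0.1332) = 196/329.7 = 0.59448.
t − 60 = 0.59448^(1/-0.1332) = 0.59448^(-7.508) = 49.621, so t = 109.621.
T = 100·t = 10962 K → 11000 K to the nearest 200 K.

11000 K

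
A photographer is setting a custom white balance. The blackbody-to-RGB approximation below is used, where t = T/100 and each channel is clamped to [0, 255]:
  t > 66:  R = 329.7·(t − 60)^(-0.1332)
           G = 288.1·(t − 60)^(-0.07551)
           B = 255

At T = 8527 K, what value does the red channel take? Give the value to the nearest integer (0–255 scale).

t = 8527/100 = 85.27; the t > 66 branch applies.
R = 329.7·(85.27 − 60)^(-0.1332) = 329.7·25.27^(-0.1332) = 329.7·0.65039 = 214.433.
Rounded: 214.

214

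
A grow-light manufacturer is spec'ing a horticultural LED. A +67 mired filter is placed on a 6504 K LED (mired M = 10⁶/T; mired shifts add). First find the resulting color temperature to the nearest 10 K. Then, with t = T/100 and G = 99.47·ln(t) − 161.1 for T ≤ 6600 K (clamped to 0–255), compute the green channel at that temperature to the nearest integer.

M_in = 10⁶/6504 = 153.75; M_out = 153.75 + (+67) = 220.75.
T_out = 10⁶/220.75 = 4530.0 K → 4530 K; t = 45.3.
G = 99.47·ln 45.3 − 161.1 = 99.47·3.8133 − 161.1 = 218.210.
Rounded: 218.

218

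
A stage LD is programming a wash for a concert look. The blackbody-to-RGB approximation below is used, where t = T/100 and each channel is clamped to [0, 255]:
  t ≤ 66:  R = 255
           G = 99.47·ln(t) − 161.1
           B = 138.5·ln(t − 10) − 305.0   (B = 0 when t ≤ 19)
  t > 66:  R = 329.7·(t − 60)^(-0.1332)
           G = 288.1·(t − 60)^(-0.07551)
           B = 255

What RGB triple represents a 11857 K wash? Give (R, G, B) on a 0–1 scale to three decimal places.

(0.752, 0.831, 1.000)

t = 11857/100 = 118.57; the t > 66 branch applies.
R = 329.7·(118.57 − 60)^(-0.1332) = 329.7·58.57^(-0.1332) = 329.7·0.58149 = 191.719.
G = 288.1·(118.57 − 60)^(-0.07551) = 288.1·58.57^(-0.07551) = 288.1·0.73540 = 211.868.
B = 255 by definition for t > 66.
Dividing each by 255: (0.7518, 0.8309, 1.0000) → (0.752, 0.831, 1.000).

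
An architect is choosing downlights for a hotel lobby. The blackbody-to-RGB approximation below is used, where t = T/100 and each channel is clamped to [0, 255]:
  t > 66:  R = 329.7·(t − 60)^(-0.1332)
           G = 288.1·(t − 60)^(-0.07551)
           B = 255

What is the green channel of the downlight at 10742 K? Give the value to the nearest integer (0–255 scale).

t = 10742/100 = 107.42; the t > 66 branch applies.
G = 288.1·(107.42 − 60)^(-0.07551) = 288.1·47.42^(-0.07551) = 288.1·0.74722 = 215.274.
Rounded: 215.

215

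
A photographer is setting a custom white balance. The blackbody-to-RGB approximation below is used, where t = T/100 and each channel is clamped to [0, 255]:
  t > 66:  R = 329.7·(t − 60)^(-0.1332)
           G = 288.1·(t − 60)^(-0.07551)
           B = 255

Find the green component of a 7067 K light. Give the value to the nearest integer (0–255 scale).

241

t = 7067/100 = 70.67; the t > 66 branch applies.
G = 288.1·(70.67 − 60)^(-0.07551) = 288.1·10.67^(-0.07551) = 288.1·0.83630 = 240.939.
Rounded: 241.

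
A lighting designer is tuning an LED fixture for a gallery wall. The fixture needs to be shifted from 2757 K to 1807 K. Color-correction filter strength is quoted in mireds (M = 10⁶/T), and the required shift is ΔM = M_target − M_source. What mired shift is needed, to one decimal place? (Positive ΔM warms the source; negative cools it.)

+190.7 mireds

M_source = 10⁶/2757 = 362.713; M_target = 10⁶/1807 = 553.403.
ΔM = 553.403 − 362.713 = 190.690 → +190.7 mireds, a warming shift.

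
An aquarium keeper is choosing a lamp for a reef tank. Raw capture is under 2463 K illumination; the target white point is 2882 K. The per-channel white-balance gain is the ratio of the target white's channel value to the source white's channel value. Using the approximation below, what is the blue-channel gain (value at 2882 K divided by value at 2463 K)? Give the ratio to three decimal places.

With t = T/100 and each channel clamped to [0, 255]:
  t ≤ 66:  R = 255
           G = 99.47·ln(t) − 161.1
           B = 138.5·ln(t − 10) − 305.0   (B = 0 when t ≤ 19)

1.524

At 2463 K (t = 24.63):
  B = 138.5·ln(24.63 − 10) − 305.0 = 138.5·ln 14.63 − 305.0 = 138.5·2.6831 − 305.0 = 66.606.
At 2882 K (t = 28.82):
  B = 138.5·ln(28.82 − 10) − 305.0 = 138.5·ln 18.82 − 305.0 = 138.5·2.9349 − 305.0 = 101.486.
Gain = 101.486 / 66.606 = 1.5237 → 1.524.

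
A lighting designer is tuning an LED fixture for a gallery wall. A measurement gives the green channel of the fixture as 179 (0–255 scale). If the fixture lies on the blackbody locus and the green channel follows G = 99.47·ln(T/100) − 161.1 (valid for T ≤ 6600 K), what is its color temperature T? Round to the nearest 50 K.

ln t = (179 + 161.1) / 99.47 = 3.4191.
t = e^3.4191 = 30.543.
T = 100·t = 3054 K → 3050 K to the nearest 50 K.

3050 K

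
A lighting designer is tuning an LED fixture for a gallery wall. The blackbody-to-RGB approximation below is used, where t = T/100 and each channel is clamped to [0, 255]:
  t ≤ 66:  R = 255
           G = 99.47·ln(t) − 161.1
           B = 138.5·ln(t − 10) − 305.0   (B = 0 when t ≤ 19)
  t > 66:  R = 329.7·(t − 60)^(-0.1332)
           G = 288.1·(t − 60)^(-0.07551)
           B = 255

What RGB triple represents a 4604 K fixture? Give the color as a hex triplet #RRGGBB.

t = 4604/100 = 46.04; the t ≤ 66 branch applies.
R = 255 by definition for t ≤ 66.
G = 99.47·ln 46.04 − 161.1 = 99.47·3.8295 − 161.1 = 219.821.
B = 138.5·ln(46.04 − 10) − 305.0 = 138.5·ln 36.04 − 305.0 = 138.5·3.5846 − 305.0 = 191.471.
Rounded: (255, 220, 191).
In hex: #FFDCBF.

#FFDCBF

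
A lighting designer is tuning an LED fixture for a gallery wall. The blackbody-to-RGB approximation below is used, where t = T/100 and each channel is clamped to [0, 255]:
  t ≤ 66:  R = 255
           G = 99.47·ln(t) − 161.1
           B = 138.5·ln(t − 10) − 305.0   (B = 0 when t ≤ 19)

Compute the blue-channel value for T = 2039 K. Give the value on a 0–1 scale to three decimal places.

0.075

t = 2039/100 = 20.39; the t ≤ 66 branch applies.
B = 138.5·ln(20.39 − 10) − 305.0 = 138.5·ln 10.39 − 305.0 = 138.5·2.3408 − 305.0 = 19.207.
On a 0–1 scale: 19.207/255 = 0.0753 → 0.075.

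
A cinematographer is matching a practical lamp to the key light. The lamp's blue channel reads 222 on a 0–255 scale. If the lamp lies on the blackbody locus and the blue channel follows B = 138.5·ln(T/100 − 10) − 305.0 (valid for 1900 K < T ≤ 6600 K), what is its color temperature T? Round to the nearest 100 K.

ln(t − 10) = (222 + 305.0) / 138.5 = 3.8051.
t − 10 = e^3.8051 = 44.928, so t = 54.928.
T = 100·t = 5493 K → 5500 K to the nearest 100 K.

5500 K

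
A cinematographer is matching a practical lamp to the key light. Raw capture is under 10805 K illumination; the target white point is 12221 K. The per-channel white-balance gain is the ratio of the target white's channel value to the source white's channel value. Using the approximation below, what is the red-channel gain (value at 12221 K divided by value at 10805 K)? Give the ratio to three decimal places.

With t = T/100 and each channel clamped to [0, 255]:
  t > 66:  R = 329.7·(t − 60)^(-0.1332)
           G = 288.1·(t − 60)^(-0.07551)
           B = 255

At 10805 K (t = 108.05):
  R = 329.7·(108.05 − 60)^(-0.1332) = 329.7·48.05^(-0.1332) = 329.7·0.59703 = 196.842.
At 12221 K (t = 122.21):
  R = 329.7·(122.21 − 60)^(-0.1332) = 329.7·62.21^(-0.1332) = 329.7·0.57684 = 190.185.
Gain = 190.185 / 196.842 = 0.9662 → 0.966.

0.966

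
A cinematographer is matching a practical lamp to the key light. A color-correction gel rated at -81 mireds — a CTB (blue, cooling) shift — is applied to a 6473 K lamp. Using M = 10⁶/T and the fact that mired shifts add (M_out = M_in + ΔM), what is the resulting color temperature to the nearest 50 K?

13600 K

M_in = 10⁶/6473 = 154.49 mireds.
M_out = 154.49 + (-81) = 73.49 mireds.
T_out = 10⁶/73.49 = 13607.7 K → 13600 K.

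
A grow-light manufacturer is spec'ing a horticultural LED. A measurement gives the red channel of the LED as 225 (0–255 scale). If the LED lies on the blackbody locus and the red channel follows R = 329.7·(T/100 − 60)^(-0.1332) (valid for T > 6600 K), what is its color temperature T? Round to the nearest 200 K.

(t − 60)^(-0.1332) = 225/329.7 = 0.68244.
t − 60 = 0.68244^(1/-0.1332) = 0.68244^(-7.508) = 17.610, so t = 77.610.
T = 100·t = 7761 K → 7800 K to the nearest 200 K.

7800 K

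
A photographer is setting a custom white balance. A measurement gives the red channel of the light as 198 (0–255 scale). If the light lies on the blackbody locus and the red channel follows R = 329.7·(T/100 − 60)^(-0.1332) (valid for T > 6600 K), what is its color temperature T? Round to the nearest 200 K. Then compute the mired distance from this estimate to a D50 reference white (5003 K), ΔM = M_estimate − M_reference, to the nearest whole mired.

-106 mireds

(t − 60)^(-0.1332) = 198/329.7 = 0.60055.
t − 60 = 0.60055^(1/-0.1332) = 0.60055^(-7.508) = 45.980, so t = 105.980.
T = 100·t = 10598 K → 10600 K to the nearest 200 K.
M_estimate = 10⁶/10600 = 94.34; M_reference = 10⁶/5003 = 199.88.
ΔM = 94.34 − 199.88 = -105.54 → -106 mireds.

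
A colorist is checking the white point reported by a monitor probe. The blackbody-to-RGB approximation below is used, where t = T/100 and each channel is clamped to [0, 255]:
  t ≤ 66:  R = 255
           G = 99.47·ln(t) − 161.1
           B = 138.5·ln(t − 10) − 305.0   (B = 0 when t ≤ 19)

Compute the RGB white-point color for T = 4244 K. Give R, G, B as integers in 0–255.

t = 4244/100 = 42.44; the t ≤ 66 branch applies.
R = 255 by definition for t ≤ 66.
G = 99.47·ln 42.44 − 161.1 = 99.47·3.7481 − 161.1 = 211.723.
B = 138.5·ln(42.44 − 10) − 305.0 = 138.5·ln 32.44 − 305.0 = 138.5·3.4794 − 305.0 = 176.896.
Rounded: (255, 212, 177).

R=255, G=212, B=177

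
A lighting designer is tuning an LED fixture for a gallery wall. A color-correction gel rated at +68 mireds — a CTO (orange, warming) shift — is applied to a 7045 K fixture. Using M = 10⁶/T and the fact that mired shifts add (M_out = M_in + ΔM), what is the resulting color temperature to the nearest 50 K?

4750 K

M_in = 10⁶/7045 = 141.94 mireds.
M_out = 141.94 + (+68) = 209.94 mireds.
T_out = 10⁶/209.94 = 4763.2 K → 4750 K.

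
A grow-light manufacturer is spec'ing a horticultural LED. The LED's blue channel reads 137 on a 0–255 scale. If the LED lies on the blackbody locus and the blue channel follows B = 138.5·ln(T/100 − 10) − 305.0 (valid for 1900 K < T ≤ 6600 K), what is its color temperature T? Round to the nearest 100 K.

3400 K

ln(t − 10) = (137 + 305.0) / 138.5 = 3.1913.
t − 10 = e^3.1913 = 24.321, so t = 34.321.
T = 100·t = 3432 K → 3400 K to the nearest 100 K.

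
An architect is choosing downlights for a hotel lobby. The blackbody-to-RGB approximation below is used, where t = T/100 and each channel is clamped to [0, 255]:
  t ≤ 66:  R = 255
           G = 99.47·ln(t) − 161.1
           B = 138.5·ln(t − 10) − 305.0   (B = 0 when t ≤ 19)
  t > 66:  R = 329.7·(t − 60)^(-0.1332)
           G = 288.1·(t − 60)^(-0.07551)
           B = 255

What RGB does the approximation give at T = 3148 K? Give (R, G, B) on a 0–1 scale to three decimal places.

t = 3148/100 = 31.48; the t ≤ 66 branch applies.
R = 255 by definition for t ≤ 66.
G = 99.47·ln 31.48 − 161.1 = 99.47·3.4494 − 161.1 = 182.007.
B = 138.5·ln(31.48 − 10) − 305.0 = 138.5·ln 21.48 − 305.0 = 138.5·3.0671 − 305.0 = 119.796.
Dividing each by 255: (1.0000, 0.7138, 0.4698) → (1.000, 0.714, 0.470).

(1.000, 0.714, 0.470)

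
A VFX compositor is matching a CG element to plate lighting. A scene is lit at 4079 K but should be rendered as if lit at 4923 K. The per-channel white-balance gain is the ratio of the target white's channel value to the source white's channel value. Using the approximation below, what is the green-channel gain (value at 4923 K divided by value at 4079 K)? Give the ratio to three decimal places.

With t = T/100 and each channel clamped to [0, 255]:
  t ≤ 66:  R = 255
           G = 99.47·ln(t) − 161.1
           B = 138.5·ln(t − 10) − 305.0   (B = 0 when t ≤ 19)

At 4079 K (t = 40.79):
  G = 99.47·ln 40.79 − 161.1 = 99.47·3.7084 − 161.1 = 207.778.
At 4923 K (t = 49.23):
  G = 99.47·ln 49.23 − 161.1 = 99.47·3.8965 − 161.1 = 226.485.
Gain = 226.485 / 207.778 = 1.0900 → 1.090.

1.090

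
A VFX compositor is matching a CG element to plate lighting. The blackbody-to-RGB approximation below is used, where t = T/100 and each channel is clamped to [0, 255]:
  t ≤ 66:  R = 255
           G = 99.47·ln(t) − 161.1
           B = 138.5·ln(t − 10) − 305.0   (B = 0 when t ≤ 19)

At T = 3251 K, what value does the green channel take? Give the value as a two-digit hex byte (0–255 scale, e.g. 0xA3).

0xB9

t = 3251/100 = 32.51; the t ≤ 66 branch applies.
G = 99.47·ln 32.51 − 161.1 = 99.47·3.4815 − 161.1 = 185.210.
Rounded: 185; in hex, 0xB9.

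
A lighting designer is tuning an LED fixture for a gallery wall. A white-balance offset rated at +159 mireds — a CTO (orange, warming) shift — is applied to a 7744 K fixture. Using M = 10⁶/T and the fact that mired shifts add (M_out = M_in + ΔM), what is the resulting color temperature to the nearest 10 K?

3470 K

M_in = 10⁶/7744 = 129.13 mireds.
M_out = 129.13 + (+159) = 288.13 mireds.
T_out = 10⁶/288.13 = 3470.6 K → 3470 K.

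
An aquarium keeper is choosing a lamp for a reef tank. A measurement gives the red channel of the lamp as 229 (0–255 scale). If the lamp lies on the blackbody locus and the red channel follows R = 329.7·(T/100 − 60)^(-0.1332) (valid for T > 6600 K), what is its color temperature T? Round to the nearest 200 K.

7600 K

(t − 60)^(-0.1332) = 229/329.7 = 0.69457.
t − 60 = 0.69457^(1/-0.1332) = 0.69457^(-7.508) = 15.428, so t = 75.428.
T = 100·t = 7543 K → 7600 K to the nearest 200 K.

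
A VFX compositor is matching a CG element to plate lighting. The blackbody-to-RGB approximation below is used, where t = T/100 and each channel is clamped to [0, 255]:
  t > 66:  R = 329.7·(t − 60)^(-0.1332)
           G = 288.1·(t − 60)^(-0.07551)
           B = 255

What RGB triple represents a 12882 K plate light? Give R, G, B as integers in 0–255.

t = 12882/100 = 128.82; the t > 66 branch applies.
R = 329.7·(128.82 − 60)^(-0.1332) = 329.7·68.82^(-0.1332) = 329.7·0.56914 = 187.644.
G = 288.1·(128.82 − 60)^(-0.07551) = 288.1·68.82^(-0.07551) = 288.1·0.72650 = 209.304.
B = 255 by definition for t > 66.
Rounded: (188, 209, 255).

R=188, G=209, B=255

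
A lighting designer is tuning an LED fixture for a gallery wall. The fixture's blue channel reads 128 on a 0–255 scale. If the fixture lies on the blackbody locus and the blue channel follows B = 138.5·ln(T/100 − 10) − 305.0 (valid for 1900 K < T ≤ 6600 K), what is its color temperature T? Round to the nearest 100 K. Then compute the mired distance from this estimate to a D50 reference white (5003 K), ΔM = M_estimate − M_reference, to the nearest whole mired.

+103 mireds

ln(t − 10) = (128 + 305.0) / 138.5 = 3.1264.
t − 10 = e^3.1264 = 22.791, so t = 32.791.
T = 100·t = 3279 K → 3300 K to the nearest 100 K.
M_estimate = 10⁶/3300 = 303.03; M_reference = 10⁶/5003 = 199.88.
ΔM = 303.03 − 199.88 = 103.15 → +103 mireds.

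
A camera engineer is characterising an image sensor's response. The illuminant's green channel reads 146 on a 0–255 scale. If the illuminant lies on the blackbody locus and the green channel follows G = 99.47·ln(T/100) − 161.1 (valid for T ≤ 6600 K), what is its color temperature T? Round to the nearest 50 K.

2200 K

ln t = (146 + 161.1) / 99.47 = 3.0874.
t = e^3.0874 = 21.919.
T = 100·t = 2192 K → 2200 K to the nearest 50 K.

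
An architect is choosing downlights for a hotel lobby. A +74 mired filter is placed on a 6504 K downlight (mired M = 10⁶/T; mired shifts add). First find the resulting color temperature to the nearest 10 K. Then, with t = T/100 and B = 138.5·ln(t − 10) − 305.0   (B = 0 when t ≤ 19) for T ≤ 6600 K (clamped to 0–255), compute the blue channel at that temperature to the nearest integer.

183

M_in = 10⁶/6504 = 153.75; M_out = 153.75 + (+74) = 227.75.
T_out = 10⁶/227.75 = 4390.7 K → 4390 K; t = 43.9.
B = 138.5·ln(43.9 − 10) − 305.0 = 138.5·ln 33.9 − 305.0 = 138.5·3.5234 − 305.0 = 182.993.
Rounded: 183.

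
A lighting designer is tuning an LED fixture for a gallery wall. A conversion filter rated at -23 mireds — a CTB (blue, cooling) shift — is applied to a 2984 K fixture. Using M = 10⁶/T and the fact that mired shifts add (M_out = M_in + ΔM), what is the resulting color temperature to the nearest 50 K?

M_in = 10⁶/2984 = 335.12 mireds.
M_out = 335.12 + (-23) = 312.12 mireds.
T_out = 10⁶/312.12 = 3203.9 K → 3200 K.

3200 K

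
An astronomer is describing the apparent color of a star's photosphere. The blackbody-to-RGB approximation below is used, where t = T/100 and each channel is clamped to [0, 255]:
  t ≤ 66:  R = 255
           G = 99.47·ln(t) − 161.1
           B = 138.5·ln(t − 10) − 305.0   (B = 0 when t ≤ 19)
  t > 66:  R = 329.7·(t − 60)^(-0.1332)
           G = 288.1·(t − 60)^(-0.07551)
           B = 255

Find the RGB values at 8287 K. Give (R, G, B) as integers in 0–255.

t = 8287/100 = 82.87; the t > 66 branch applies.
R = 329.7·(82.87 − 60)^(-0.1332) = 329.7·22.87^(-0.1332) = 329.7·0.65909 = 217.302.
G = 288.1·(82.87 − 60)^(-0.07551) = 288.1·22.87^(-0.07551) = 288.1·0.78952 = 227.460.
B = 255 by definition for t > 66.
Rounded: (217, 227, 255).

(217, 227, 255)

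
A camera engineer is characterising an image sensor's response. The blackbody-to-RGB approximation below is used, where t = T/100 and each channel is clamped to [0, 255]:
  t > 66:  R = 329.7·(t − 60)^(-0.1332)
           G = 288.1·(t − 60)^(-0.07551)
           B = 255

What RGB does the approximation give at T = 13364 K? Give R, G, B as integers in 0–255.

t = 13364/100 = 133.64; the t > 66 branch applies.
R = 329.7·(133.64 − 60)^(-0.1332) = 329.7·73.64^(-0.1332) = 329.7·0.56403 = 185.960.
G = 288.1·(133.64 − 60)^(-0.07551) = 288.1·73.64^(-0.07551) = 288.1·0.72279 = 208.237.
B = 255 by definition for t > 66.
Rounded: (186, 208, 255).

R=186, G=208, B=255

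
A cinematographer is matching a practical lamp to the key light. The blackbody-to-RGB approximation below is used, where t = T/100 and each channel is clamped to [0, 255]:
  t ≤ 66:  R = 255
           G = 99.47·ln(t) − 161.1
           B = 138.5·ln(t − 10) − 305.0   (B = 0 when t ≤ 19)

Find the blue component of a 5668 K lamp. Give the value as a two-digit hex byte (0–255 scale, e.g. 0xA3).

0xE3

t = 5668/100 = 56.68; the t ≤ 66 branch applies.
B = 138.5·ln(56.68 − 10) − 305.0 = 138.5·ln 46.68 − 305.0 = 138.5·3.8433 − 305.0 = 227.299.
Rounded: 227; in hex, 0xE3.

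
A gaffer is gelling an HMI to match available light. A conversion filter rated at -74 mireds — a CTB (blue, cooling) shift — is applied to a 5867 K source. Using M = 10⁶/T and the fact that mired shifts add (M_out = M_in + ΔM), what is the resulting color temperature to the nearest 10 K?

M_in = 10⁶/5867 = 170.44 mireds.
M_out = 170.44 + (-74) = 96.44 mireds.
T_out = 10⁶/96.44 = 10368.6 K → 10370 K.

10370 K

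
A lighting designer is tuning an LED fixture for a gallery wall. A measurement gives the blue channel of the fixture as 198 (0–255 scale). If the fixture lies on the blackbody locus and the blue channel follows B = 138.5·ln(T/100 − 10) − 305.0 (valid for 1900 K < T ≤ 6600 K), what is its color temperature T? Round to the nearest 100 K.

4800 K

ln(t − 10) = (198 + 305.0) / 138.5 = 3.6318.
t − 10 = e^3.6318 = 37.780, so t = 47.780.
T = 100·t = 4778 K → 4800 K to the nearest 100 K.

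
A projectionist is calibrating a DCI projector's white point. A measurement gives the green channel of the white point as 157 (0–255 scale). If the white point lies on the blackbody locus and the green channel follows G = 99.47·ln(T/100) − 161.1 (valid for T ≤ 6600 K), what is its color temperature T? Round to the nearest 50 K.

ln t = (157 + 161.1) / 99.47 = 3.1979.
t = e^3.1979 = 24.482.
T = 100·t = 2448 K → 2450 K to the nearest 50 K.

2450 K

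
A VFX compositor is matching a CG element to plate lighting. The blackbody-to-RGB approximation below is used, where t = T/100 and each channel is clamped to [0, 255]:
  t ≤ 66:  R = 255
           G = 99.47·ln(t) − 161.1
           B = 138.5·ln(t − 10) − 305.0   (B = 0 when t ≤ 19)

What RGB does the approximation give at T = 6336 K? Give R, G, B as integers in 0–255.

t = 6336/100 = 63.36; the t ≤ 66 branch applies.
R = 255 by definition for t ≤ 66.
G = 99.47·ln 63.36 − 161.1 = 99.47·4.1488 − 161.1 = 251.584.
B = 138.5·ln(63.36 − 10) − 305.0 = 138.5·ln 53.36 − 305.0 = 138.5·3.9771 − 305.0 = 245.823.
Rounded: (255, 252, 246).

R=255, G=252, B=246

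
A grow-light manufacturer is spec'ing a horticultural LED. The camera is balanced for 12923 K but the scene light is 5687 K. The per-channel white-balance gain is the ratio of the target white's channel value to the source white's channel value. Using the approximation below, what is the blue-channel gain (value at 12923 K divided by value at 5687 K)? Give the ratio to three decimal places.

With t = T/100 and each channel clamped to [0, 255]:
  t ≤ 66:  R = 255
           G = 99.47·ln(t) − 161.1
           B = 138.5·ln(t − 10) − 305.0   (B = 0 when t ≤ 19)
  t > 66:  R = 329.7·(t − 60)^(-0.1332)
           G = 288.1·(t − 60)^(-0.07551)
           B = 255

1.119

At 5687 K (t = 56.87):
  B = 138.5·ln(56.87 − 10) − 305.0 = 138.5·ln 46.87 − 305.0 = 138.5·3.8474 − 305.0 = 227.862.
At 12923 K (t = 129.23):
  B = 255 by definition for t > 66.
Gain = 255.000 / 227.862 = 1.1191 → 1.119.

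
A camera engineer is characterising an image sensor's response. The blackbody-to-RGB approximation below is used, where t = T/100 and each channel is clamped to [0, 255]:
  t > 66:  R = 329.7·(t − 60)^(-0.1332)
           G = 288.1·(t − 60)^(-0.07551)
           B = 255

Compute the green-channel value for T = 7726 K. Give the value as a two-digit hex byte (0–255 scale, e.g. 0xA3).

t = 7726/100 = 77.26; the t > 66 branch applies.
G = 288.1·(77.26 − 60)^(-0.07551) = 288.1·17.26^(-0.07551) = 288.1·0.80648 = 232.346.
Rounded: 232; in hex, 0xE8.

0xE8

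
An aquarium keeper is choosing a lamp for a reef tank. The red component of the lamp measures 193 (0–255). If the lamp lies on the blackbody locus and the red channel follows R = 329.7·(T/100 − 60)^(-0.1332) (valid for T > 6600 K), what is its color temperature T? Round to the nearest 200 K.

(t − 60)^(-0.1332) = 193/329.7 = 0.58538.
t − 60 = 0.58538^(1/-0.1332) = 0.58538^(-7.508) = 55.713, so t = 115.713.
T = 100·t = 11571 K → 11600 K to the nearest 200 K.

11600 K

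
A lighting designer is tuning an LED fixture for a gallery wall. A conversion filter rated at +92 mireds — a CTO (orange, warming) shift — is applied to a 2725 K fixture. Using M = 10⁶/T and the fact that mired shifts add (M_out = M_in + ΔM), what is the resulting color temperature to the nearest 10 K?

M_in = 10⁶/2725 = 366.97 mireds.
M_out = 366.97 + (+92) = 458.97 mireds.
T_out = 10⁶/458.97 = 2178.8 K → 2180 K.

2180 K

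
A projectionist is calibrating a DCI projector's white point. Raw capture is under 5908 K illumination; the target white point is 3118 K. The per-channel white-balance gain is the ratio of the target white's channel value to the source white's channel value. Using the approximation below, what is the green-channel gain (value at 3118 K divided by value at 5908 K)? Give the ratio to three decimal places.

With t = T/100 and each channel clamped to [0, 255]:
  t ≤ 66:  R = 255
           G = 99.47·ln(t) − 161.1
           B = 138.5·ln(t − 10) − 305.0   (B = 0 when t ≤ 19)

0.740

At 5908 K (t = 59.08):
  G = 99.47·ln 59.08 − 161.1 = 99.47·4.0789 − 161.1 = 244.627.
At 3118 K (t = 31.18):
  G = 99.47·ln 31.18 − 161.1 = 99.47·3.4398 − 161.1 = 181.055.
Gain = 181.055 / 244.627 = 0.7401 → 0.740.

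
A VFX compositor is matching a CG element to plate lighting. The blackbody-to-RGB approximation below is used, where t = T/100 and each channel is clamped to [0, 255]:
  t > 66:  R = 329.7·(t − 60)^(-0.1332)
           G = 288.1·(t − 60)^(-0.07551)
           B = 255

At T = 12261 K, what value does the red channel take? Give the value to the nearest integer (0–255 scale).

t = 12261/100 = 122.61; the t > 66 branch applies.
R = 329.7·(122.61 − 60)^(-0.1332) = 329.7·62.61^(-0.1332) = 329.7·0.57635 = 190.023.
Rounded: 190.

190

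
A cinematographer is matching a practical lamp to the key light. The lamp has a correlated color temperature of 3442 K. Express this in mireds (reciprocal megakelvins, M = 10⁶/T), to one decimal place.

M = 10⁶ / 3442 = 290.529 → 290.5 mireds.

290.5 mireds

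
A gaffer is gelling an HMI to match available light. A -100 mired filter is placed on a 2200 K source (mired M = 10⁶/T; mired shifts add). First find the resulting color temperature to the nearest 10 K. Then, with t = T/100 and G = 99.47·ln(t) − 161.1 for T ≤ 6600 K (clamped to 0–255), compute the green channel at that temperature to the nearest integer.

M_in = 10⁶/2200 = 454.55; M_out = 454.55 + (-100) = 354.55.
T_out = 10⁶/354.55 = 2820.5 K → 2820 K; t = 28.2.
G = 99.47·ln 28.2 − 161.1 = 99.47·3.3393 − 161.1 = 171.062.
Rounded: 171.

171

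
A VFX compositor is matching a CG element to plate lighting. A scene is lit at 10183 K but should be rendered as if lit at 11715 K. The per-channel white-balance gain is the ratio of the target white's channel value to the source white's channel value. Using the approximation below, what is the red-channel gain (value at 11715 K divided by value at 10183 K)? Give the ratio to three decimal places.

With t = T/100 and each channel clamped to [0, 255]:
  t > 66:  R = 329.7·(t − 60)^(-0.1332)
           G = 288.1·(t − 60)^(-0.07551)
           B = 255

0.959

At 10183 K (t = 101.83):
  R = 329.7·(101.83 − 60)^(-0.1332) = 329.7·41.83^(-0.1332) = 329.7·0.60816 = 200.510.
At 11715 K (t = 117.15):
  R = 329.7·(117.15 − 60)^(-0.1332) = 329.7·57.15^(-0.1332) = 329.7·0.58340 = 192.347.
Gain = 192.347 / 200.510 = 0.9593 → 0.959.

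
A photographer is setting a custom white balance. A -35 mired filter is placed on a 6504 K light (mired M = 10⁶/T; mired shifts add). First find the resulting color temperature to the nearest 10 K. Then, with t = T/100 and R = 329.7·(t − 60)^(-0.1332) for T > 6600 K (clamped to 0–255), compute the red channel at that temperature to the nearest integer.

216

M_in = 10⁶/6504 = 153.75; M_out = 153.75 + (-35) = 118.75.
T_out = 10⁶/118.75 = 8420.9 K → 8420 K; t = 84.2.
R = 329.7·(84.2 − 60)^(-0.1332) = 329.7·24.2^(-0.1332) = 329.7·0.65415 = 215.672.
Rounded: 216.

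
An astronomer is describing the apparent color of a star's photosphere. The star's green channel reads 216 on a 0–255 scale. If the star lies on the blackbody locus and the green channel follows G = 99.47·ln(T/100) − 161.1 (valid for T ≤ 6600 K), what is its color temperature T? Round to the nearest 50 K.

ln t = (216 + 161.1) / 99.47 = 3.7911.
t = e^3.7911 = 44.305.
T = 100·t = 4430 K → 4450 K to the nearest 50 K.

4450 K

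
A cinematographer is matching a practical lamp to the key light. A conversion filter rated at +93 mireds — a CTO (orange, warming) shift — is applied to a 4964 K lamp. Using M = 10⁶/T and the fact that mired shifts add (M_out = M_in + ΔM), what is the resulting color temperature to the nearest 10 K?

M_in = 10⁶/4964 = 201.45 mireds.
M_out = 201.45 + (+93) = 294.45 mireds.
T_out = 10⁶/294.45 = 3396.2 K → 3400 K.

3400 K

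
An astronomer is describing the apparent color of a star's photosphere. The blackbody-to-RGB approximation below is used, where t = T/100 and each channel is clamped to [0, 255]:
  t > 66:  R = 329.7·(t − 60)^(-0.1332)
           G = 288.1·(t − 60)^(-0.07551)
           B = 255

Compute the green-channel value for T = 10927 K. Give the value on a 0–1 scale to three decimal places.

t = 10927/100 = 109.27; the t > 66 branch applies.
G = 288.1·(109.27 − 60)^(-0.07551) = 288.1·49.27^(-0.07551) = 288.1·0.74506 = 214.653.
On a 0–1 scale: 214.653/255 = 0.8418 → 0.842.

0.842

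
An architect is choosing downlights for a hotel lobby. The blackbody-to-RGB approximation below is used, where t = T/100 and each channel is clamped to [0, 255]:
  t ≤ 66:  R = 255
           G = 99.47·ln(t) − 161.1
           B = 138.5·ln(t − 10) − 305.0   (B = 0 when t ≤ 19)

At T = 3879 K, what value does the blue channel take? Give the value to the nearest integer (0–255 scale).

160

t = 3879/100 = 38.79; the t ≤ 66 branch applies.
B = 138.5·ln(38.79 − 10) − 305.0 = 138.5·ln 28.79 − 305.0 = 138.5·3.3600 − 305.0 = 160.364.
Rounded: 160.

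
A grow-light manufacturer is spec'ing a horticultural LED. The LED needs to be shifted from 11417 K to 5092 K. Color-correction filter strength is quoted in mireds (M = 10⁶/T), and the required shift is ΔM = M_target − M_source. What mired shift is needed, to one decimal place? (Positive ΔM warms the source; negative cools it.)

M_source = 10⁶/11417 = 87.589; M_target = 10⁶/5092 = 196.386.
ΔM = 196.386 − 87.589 = 108.798 → +108.8 mireds, a warming shift.

+108.8 mireds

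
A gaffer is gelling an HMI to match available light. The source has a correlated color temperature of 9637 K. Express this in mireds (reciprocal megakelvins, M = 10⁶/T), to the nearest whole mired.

104 mireds

M = 10⁶ / 9637 = 103.767 → 104 mireds.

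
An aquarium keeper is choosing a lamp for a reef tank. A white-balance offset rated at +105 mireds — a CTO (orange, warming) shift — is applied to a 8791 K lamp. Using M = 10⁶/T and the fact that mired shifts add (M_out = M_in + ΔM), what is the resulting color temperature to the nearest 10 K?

4570 K

M_in = 10⁶/8791 = 113.75 mireds.
M_out = 113.75 + (+105) = 218.75 mireds.
T_out = 10⁶/218.75 = 4571.4 K → 4570 K.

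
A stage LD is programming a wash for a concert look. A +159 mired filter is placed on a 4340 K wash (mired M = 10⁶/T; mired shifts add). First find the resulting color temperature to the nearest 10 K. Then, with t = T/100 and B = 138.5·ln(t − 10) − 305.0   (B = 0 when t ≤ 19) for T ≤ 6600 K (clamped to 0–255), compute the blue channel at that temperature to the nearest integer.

76

M_in = 10⁶/4340 = 230.41; M_out = 230.41 + (+159) = 389.41.
T_out = 10⁶/389.41 = 2568.0 K → 2570 K; t = 25.7.
B = 138.5·ln(25.7 − 10) − 305.0 = 138.5·ln 15.7 − 305.0 = 138.5·2.7537 − 305.0 = 76.382.
Rounded: 76.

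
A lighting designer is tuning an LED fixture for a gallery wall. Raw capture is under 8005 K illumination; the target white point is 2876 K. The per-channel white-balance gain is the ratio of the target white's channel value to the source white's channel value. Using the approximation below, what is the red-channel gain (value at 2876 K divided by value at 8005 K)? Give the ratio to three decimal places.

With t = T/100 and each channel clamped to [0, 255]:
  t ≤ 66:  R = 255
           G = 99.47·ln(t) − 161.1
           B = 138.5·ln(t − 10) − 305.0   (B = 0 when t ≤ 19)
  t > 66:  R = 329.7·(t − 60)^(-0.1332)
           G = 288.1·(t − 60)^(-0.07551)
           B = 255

At 8005 K (t = 80.05):
  R = 329.7·(80.05 − 60)^(-0.1332) = 329.7·20.05^(-0.1332) = 329.7·0.67075 = 221.145.
At 2876 K (t = 28.76):
  R = 255 by definition for t ≤ 66.
Gain = 255.000 / 221.145 = 1.1531 → 1.153.

1.153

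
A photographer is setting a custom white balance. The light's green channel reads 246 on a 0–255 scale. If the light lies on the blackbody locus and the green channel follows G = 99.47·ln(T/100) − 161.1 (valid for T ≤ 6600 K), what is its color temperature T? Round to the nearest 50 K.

6000 K

ln t = (246 + 161.1) / 99.47 = 4.0927.
t = e^4.0927 = 59.901.
T = 100·t = 5990 K → 6000 K to the nearest 50 K.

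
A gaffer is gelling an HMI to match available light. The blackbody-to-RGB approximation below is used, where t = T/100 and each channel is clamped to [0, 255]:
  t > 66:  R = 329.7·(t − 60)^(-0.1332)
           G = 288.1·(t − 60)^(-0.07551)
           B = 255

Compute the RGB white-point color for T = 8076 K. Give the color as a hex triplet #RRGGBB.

#DCE5FF

t = 8076/100 = 80.76; the t > 66 branch applies.
R = 329.7·(80.76 − 60)^(-0.1332) = 329.7·20.76^(-0.1332) = 329.7·0.66764 = 220.122.
G = 288.1·(80.76 − 60)^(-0.07551) = 288.1·20.76^(-0.07551) = 288.1·0.79531 = 229.129.
B = 255 by definition for t > 66.
Rounded: (220, 229, 255).
In hex: #DCE5FF.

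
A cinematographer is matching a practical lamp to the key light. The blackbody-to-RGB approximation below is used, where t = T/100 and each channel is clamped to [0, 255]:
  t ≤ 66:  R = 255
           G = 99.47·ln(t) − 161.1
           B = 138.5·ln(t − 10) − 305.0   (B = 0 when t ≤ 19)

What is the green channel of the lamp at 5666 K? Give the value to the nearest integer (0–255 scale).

t = 5666/100 = 56.66; the t ≤ 66 branch applies.
G = 99.47·ln 56.66 − 161.1 = 99.47·4.0371 − 161.1 = 240.467.
Rounded: 240.

240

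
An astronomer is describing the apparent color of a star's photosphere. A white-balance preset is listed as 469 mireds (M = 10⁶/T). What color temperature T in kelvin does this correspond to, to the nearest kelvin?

T = 10⁶ / 469 = 2132.20 K → 2132 K.

2132 K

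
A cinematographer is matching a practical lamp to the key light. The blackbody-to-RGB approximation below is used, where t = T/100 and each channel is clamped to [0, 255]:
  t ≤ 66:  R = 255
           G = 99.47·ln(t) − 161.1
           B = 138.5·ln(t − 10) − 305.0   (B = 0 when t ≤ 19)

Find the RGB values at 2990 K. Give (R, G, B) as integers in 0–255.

(255, 177, 109)

t = 2990/100 = 29.9; the t ≤ 66 branch applies.
R = 255 by definition for t ≤ 66.
G = 99.47·ln 29.9 − 161.1 = 99.47·3.3979 − 161.1 = 176.885.
B = 138.5·ln(29.9 − 10) − 305.0 = 138.5·ln 19.9 − 305.0 = 138.5·2.9907 − 305.0 = 109.215.
Rounded: (255, 177, 109).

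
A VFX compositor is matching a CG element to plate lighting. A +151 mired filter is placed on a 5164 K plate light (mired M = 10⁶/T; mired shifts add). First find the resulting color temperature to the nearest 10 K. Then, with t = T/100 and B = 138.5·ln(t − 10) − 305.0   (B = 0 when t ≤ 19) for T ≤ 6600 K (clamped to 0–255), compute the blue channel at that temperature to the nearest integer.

103

M_in = 10⁶/5164 = 193.65; M_out = 193.65 + (+151) = 344.65.
T_out = 10⁶/344.65 = 2901.5 K → 2900 K; t = 29.
B = 138.5·ln(29 − 10) − 305.0 = 138.5·ln 19 − 305.0 = 138.5·2.9444 − 305.0 = 102.805.
Rounded: 103.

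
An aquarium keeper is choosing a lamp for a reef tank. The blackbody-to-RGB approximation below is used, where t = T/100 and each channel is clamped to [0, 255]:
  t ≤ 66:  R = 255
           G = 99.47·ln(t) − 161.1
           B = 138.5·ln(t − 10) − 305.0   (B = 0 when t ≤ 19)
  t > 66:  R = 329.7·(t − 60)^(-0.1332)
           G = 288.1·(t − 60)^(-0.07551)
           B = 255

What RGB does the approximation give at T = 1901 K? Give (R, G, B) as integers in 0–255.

t = 1901/100 = 19.01; the t ≤ 66 branch applies.
R = 255 by definition for t ≤ 66.
G = 99.47·ln 19.01 − 161.1 = 99.47·2.9450 − 161.1 = 131.836.
B = 138.5·ln(19.01 − 10) − 305.0 = 138.5·ln 9.01 − 305.0 = 138.5·2.1983 − 305.0 = -0.531 → clamped to 0.
Rounded: (255, 132, 0).

(255, 132, 0)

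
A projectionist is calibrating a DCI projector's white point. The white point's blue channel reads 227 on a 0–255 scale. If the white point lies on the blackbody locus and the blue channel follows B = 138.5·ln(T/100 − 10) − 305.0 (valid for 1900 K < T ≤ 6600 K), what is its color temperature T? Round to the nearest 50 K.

5650 K

ln(t − 10) = (227 + 305.0) / 138.5 = 3.8412.
t − 10 = e^3.8412 = 46.579, so t = 56.579.
T = 100·t = 5658 K → 5650 K to the nearest 50 K.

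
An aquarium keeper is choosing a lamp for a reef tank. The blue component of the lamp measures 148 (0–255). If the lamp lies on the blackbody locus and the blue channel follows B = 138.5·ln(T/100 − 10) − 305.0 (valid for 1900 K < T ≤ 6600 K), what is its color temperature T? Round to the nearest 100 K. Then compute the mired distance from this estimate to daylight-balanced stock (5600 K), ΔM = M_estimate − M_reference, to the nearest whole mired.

ln(t − 10) = (148 + 305.0) / 138.5 = 3.2708.
t − 10 = e^3.2708 = 26.331, so t = 36.331.
T = 100·t = 3633 K → 3600 K to the nearest 100 K.
M_estimate = 10⁶/3600 = 277.78; M_reference = 10⁶/5600 = 178.57.
ΔM = 277.78 − 178.57 = 99.21 → +99 mireds.

+99 mireds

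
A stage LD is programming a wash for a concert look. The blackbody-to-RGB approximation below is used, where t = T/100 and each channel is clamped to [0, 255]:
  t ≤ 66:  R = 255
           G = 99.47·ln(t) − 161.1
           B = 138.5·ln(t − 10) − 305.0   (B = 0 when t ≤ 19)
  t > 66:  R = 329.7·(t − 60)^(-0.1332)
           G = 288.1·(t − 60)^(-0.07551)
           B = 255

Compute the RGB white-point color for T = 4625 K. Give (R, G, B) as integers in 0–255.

t = 4625/100 = 46.25; the t ≤ 66 branch applies.
R = 255 by definition for t ≤ 66.
G = 99.47·ln 46.25 − 161.1 = 99.47·3.8341 − 161.1 = 220.274.
B = 138.5·ln(46.25 − 10) − 305.0 = 138.5·ln 36.25 − 305.0 = 138.5·3.5904 − 305.0 = 192.276.
Rounded: (255, 220, 192).

(255, 220, 192)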